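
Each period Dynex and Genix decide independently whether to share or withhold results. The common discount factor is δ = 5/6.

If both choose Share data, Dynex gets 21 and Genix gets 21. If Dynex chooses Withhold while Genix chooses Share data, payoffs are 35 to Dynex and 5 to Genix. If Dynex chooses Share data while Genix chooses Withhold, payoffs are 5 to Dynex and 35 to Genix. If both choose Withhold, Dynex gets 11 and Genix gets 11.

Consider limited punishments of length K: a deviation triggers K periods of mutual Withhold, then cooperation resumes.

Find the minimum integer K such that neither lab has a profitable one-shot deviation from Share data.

IC: δ(1−δ^K)/(1−δ) ≥ (35−21)/(21−11) = 7/5.
With δ = 5/6: need 1 − δ^K ≥ 7/5·(1−5/6)/(5/6), i.e. δ^K ≤ 0.7200.
Since (5/6)^1 = 0.8333 and (5/6)^2 = 0.6944, the smallest such K is 2.

2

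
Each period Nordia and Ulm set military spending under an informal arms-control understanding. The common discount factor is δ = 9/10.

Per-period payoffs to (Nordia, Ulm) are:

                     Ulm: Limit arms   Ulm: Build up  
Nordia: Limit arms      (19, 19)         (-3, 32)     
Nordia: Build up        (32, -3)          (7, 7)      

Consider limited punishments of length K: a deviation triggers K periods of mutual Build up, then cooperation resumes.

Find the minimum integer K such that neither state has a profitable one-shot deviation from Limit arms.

2

IC: δ(1−δ^K)/(1−δ) ≥ (32−19)/(19−7) = 13/12.
With δ = 9/10: need 1 − δ^K ≥ 13/12·(1−9/10)/(9/10), i.e. δ^K ≤ 0.8796.
Since (9/10)^1 = 0.9000 and (9/10)^2 = 0.8100, the smallest such K is 2.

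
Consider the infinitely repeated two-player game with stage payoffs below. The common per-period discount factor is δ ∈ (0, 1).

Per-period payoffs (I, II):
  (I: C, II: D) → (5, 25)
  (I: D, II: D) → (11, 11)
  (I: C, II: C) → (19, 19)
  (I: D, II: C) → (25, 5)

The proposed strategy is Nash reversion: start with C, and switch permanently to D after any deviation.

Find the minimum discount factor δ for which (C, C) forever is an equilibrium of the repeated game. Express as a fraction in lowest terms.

Under grim trigger the critical discount factor is (T−C)/(T−P) with T = 25, C = 19, P = 11.
δ* = (25−19)/(25−11) = 6/14 = 3/7.

3/7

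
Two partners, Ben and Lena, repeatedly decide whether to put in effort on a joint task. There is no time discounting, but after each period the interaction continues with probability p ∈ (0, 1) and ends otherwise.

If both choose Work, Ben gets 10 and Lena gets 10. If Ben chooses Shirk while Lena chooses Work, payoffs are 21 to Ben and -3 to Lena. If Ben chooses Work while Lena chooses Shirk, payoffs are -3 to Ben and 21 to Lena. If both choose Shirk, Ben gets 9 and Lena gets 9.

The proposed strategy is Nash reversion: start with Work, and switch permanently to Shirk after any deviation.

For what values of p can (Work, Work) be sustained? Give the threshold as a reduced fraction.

Expected cooperation value is 10 + p·10 + p²·10 + … = 10/(1−p); deviation gives 21 + p·9/(1−p).
10 ≥ 21(1−p) + 9p ⇒ 12p ≥ 11 ⇒ p ≥ 11/12.

11/12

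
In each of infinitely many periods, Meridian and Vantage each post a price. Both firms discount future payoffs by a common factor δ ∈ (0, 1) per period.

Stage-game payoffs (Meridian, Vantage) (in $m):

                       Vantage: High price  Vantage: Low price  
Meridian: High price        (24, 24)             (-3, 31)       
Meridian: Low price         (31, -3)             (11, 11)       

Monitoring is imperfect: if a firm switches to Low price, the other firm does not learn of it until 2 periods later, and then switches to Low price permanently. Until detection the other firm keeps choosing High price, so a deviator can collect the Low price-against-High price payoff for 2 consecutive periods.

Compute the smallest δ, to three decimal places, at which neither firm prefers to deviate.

Deviating for the 2 undetected periods gains 31−24 = 7 per period over cooperation, then loses 24−11 = 13 per period forever once punishment starts.
Gain: 7(1 + δ + … + δ^1); loss: 13·δ^2/(1−δ).
No profitable deviation ⇔ 7(1−δ^2) ≤ 13·δ^2, i.e. δ^2 ≥ 7/(7+13) = 7/20.
Hence δ ≥ (7/20)^(1/2) ≈ 0.592.

0.592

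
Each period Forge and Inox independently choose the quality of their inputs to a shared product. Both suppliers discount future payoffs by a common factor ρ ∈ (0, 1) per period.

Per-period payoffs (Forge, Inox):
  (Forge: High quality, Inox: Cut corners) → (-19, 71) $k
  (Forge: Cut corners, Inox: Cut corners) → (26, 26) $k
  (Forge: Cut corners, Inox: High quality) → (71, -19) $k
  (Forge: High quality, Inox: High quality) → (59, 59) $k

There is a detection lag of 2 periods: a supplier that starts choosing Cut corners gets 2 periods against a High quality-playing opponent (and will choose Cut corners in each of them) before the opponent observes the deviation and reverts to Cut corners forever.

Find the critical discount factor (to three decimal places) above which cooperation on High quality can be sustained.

0.516

The best deviation is to choose Cut corners for all 2 undetected periods, earning 71 each, then 26 forever once detected.
Deviation value: 71(1−ρ^2)/(1−ρ) + 26ρ^2/(1−ρ); cooperation value: 59/(1−ρ).
IC: 59 ≥ 71(1−ρ^2) + 26ρ^2 = 71 − 45ρ^2.
So ρ^2 ≥ 12/45 = 4/15, giving ρ ≥ (4/15)^(1/2) ≈ 0.516.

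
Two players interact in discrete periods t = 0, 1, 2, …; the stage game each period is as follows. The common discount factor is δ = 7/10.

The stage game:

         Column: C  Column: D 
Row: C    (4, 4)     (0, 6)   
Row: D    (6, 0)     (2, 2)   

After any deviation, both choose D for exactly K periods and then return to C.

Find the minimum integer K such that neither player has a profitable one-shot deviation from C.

2

No profitable deviation requires (4−2)(δ+…+δ^K) ≥ 6−4, i.e. δ+…+δ^K ≥ 1 ≈ 1.0000.
With δ = 7/10, the partial sums are K=1: 0.7000, K=2: 1.1900.
K = 2 is the first length at which the sum reaches 1.0000.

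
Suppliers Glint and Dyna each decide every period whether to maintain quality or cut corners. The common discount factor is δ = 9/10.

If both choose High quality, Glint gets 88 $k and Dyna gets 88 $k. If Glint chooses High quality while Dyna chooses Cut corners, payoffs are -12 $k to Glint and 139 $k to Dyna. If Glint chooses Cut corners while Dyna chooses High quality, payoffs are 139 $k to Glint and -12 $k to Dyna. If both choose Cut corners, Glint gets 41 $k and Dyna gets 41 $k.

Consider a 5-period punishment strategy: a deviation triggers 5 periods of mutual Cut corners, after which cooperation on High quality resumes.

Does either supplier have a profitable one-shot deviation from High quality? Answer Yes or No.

No

A one-shot deviation gives 139 now, then 41 for 5 periods, then back to 88.
Gain from deviating: (139−88) today; loss: (88−41) in each of the next 5 periods.
No-deviation condition: (88−41)(δ+…+δ^5) ≥ 139−88, i.e. δ+…+δ^5 ≥ 51/47.
At δ = 9/10: δ+…+δ^5 = 3.6856 ≥ 1.0851.
So cooperation is sustainable.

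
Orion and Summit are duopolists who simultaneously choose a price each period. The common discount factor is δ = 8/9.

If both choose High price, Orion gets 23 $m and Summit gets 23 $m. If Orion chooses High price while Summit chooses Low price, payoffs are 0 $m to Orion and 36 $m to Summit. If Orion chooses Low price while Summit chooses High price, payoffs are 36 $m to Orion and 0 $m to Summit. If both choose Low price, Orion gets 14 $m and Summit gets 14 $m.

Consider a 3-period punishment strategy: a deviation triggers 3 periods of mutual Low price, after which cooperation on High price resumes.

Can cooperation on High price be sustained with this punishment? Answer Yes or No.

Comparing payoff streams over the 4 periods until play realigns: cooperate → 23(1+δ+…+δ^3); deviate → 36 + 14(δ+…+δ^3).
Cooperation is sustained iff (23−14)(δ+…+δ^3) ≥ 36−23.
δ+…+δ^3 = 8/9·(1−(8/9)^3)/(1−8/9) = 2.3813, and (36−23)/(23−14) = 1.4444.
2.3813 ≥ 1.4444, so cooperation is sustainable.

Yes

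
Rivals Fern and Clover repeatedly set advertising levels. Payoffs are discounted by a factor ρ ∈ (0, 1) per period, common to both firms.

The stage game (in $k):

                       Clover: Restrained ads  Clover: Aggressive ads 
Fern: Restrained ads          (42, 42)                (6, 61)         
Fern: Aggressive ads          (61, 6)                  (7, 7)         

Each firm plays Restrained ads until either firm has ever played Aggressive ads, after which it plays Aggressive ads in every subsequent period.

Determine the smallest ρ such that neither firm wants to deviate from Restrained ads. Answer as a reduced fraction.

19/54

Cooperation forever yields 42 each period: 42/(1−ρ).
Deviating yields 61 once, then 7 forever: 61 + 7ρ/(1−ρ).
No profitable deviation requires 42/(1−ρ) ≥ 61 + 7ρ/(1−ρ).
Multiplying by (1−ρ): 42 ≥ 61(1−ρ) + 7ρ = 61 − 54ρ.
So 54ρ ≥ 19, i.e. ρ ≥ 19/54.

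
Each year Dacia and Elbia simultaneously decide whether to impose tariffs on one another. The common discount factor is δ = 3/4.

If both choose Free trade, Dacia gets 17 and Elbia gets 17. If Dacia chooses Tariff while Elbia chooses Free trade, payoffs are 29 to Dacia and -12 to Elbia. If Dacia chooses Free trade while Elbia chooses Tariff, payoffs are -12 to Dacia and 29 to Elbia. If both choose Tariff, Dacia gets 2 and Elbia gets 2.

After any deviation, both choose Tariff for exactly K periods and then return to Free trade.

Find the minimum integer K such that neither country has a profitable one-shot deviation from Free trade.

IC: δ(1−δ^K)/(1−δ) ≥ (29−17)/(17−2) = 4/5.
With δ = 3/4: need 1 − δ^K ≥ 4/5·(1−3/4)/(3/4), i.e. δ^K ≤ 0.7333.
Since (3/4)^1 = 0.7500 and (3/4)^2 = 0.5625, the smallest such K is 2.

2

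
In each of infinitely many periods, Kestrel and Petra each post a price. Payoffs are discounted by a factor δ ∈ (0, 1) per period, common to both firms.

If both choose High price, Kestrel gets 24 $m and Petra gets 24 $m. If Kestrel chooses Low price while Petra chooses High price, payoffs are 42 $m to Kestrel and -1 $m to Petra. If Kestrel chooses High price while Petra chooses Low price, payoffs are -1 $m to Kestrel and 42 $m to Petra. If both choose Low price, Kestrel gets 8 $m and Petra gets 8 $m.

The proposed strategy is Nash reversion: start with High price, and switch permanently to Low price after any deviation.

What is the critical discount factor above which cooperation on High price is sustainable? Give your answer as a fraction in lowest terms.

9/17

One-period gain from deviating is 42 − 24 = 18. The loss is 24 − 8 = 16 in every subsequent period, with present value 16·δ/(1−δ).
Deviation is unprofitable when 16·δ/(1−δ) ≥ 18, i.e. δ/(1−δ) ≥ 9/8.
Equivalently δ ≥ 18/(18+16) = 9/17.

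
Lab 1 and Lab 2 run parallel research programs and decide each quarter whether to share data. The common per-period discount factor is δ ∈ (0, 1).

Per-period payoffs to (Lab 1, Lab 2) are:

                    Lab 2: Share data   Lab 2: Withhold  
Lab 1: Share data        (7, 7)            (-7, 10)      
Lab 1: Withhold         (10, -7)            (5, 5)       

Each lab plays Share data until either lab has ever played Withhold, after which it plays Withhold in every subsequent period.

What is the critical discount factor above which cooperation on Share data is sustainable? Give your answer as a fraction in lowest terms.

Cooperation forever yields 7 each period: 7/(1−δ).
Deviating yields 10 once, then 5 forever: 10 + 5δ/(1−δ).
No profitable deviation requires 7/(1−δ) ≥ 10 + 5δ/(1−δ).
Multiplying by (1−δ): 7 ≥ 10(1−δ) + 5δ = 10 − 5δ.
So 5δ ≥ 3, i.e. δ ≥ 3/5.

3/5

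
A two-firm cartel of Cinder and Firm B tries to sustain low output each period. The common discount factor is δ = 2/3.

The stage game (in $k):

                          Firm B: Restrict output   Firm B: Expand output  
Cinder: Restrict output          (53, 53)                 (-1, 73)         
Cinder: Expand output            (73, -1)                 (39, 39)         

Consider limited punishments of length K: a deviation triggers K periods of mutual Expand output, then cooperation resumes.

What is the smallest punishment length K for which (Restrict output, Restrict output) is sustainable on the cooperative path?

4

IC: δ(1−δ^K)/(1−δ) ≥ (73−53)/(53−39) = 10/7.
With δ = 2/3: need 1 − δ^K ≥ 10/7·(1−2/3)/(2/3), i.e. δ^K ≤ 0.2857.
Since (2/3)^3 = 0.2963 and (2/3)^4 = 0.1975, the smallest such K is 4.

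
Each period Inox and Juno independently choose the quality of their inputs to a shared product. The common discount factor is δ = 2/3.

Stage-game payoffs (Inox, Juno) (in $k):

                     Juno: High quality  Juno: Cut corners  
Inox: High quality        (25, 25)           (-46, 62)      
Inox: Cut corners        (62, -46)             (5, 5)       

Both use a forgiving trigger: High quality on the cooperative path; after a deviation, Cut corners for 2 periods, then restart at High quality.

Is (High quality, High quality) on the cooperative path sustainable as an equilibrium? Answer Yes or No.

No

A one-shot deviation gives 62 now, then 5 for 2 periods, then back to 25.
Gain from deviating: (62−25) today; loss: (25−5) in each of the next 2 periods.
No-deviation condition: (25−5)(δ+…+δ^2) ≥ 62−25, i.e. δ+…+δ^2 ≥ 37/20.
At δ = 2/3: δ+…+δ^2 = 1.1111 < 1.8500.
So cooperation is not sustainable.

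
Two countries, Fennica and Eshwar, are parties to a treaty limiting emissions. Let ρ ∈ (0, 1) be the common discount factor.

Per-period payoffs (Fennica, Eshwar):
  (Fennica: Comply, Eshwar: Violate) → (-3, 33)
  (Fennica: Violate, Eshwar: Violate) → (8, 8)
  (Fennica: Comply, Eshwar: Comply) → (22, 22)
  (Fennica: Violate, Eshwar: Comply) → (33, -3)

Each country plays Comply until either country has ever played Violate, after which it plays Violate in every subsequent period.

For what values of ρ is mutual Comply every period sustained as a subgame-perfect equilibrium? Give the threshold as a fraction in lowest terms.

Cooperation forever yields 22 each period: 22/(1−ρ).
Deviating yields 33 once, then 8 forever: 33 + 8ρ/(1−ρ).
No profitable deviation requires 22/(1−ρ) ≥ 33 + 8ρ/(1−ρ).
Multiplying by (1−ρ): 22 ≥ 33(1−ρ) + 8ρ = 33 − 25ρ.
So 25ρ ≥ 11, i.e. ρ ≥ 11/25.

11/25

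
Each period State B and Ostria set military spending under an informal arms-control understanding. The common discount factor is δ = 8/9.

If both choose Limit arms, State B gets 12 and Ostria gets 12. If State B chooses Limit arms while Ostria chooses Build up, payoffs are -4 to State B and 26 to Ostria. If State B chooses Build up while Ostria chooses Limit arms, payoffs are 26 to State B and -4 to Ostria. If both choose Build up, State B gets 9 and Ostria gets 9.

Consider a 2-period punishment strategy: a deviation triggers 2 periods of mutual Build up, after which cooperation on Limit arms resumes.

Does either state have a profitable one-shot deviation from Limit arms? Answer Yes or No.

Yes

A one-shot deviation gives 26 now, then 9 for 2 periods, then back to 12.
Gain from deviating: (26−12) today; loss: (12−9) in each of the next 2 periods.
No-deviation condition: (12−9)(δ+…+δ^2) ≥ 26−12, i.e. δ+…+δ^2 ≥ 14/3.
At δ = 8/9: δ+…+δ^2 = 1.6790 < 4.6667.
So cooperation is not sustainable.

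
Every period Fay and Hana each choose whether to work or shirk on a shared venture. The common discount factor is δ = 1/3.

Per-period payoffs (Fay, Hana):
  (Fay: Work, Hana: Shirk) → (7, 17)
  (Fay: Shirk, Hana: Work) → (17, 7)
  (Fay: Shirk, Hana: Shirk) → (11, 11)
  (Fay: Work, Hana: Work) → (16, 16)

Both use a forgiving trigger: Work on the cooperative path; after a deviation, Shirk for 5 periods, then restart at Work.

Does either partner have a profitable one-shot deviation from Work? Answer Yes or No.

Comparing payoff streams over the 6 periods until play realigns: cooperate → 16(1+δ+…+δ^5); deviate → 17 + 11(δ+…+δ^5).
Cooperation is sustained iff (16−11)(δ+…+δ^5) ≥ 17−16.
δ+…+δ^5 = 1/3·(1−(1/3)^5)/(1−1/3) = 0.4979, and (17−16)/(16−11) = 0.2000.
0.4979 ≥ 0.2000, so cooperation is sustainable.

No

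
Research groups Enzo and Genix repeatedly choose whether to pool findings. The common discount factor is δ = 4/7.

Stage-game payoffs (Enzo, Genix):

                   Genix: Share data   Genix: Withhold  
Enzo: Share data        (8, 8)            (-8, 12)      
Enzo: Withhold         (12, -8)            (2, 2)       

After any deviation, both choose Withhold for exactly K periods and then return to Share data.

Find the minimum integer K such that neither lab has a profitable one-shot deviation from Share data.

Need Σ_{k=1}^{K} δ^k ≥ (12−8)/(8−2) = 0.6667 at δ = 4/7.
At K = 1 the sum is 0.5714 < 0.6667; at K = 2 it is 0.8980 ≥ 0.6667.
So the minimum punishment length is K = 2.

2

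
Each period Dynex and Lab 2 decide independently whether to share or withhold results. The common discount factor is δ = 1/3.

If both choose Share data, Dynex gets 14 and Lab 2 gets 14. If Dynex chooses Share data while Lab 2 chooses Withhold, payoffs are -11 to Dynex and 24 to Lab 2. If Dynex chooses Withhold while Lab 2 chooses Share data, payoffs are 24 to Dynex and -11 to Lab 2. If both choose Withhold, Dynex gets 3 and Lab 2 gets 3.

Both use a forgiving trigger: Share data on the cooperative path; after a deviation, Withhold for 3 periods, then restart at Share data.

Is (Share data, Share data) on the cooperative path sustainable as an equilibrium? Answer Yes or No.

No

A one-shot deviation gives 24 now, then 3 for 3 periods, then back to 14.
Gain from deviating: (24−14) today; loss: (14−3) in each of the next 3 periods.
No-deviation condition: (14−3)(δ+…+δ^3) ≥ 24−14, i.e. δ+…+δ^3 ≥ 10/11.
At δ = 1/3: δ+…+δ^3 = 0.4815 < 0.9091.
So cooperation is not sustainable.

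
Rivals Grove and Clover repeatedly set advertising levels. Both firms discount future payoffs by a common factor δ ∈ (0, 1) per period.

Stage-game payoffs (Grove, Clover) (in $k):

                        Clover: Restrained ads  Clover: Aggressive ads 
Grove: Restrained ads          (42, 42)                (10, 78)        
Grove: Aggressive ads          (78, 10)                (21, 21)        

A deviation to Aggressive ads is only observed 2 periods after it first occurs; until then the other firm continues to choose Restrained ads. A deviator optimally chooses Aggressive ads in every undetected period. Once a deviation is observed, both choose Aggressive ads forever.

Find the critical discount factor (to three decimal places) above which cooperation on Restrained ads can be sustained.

The best deviation is to choose Aggressive ads for all 2 undetected periods, earning 78 each, then 21 forever once detected.
Deviation value: 78(1−δ^2)/(1−δ) + 21δ^2/(1−δ); cooperation value: 42/(1−δ).
IC: 42 ≥ 78(1−δ^2) + 21δ^2 = 78 − 57δ^2.
So δ^2 ≥ 36/57 = 12/19, giving δ ≥ (12/19)^(1/2) ≈ 0.795.

0.795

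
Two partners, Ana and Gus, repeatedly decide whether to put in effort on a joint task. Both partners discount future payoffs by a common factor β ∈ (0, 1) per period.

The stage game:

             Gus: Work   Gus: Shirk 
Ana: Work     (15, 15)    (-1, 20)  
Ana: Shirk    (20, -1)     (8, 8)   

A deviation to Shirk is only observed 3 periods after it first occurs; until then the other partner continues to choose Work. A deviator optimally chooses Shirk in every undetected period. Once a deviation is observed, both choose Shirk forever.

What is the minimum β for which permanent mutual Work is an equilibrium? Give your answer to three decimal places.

0.747

Deviating for the 3 undetected periods gains 20−15 = 5 per period over cooperation, then loses 15−8 = 7 per period forever once punishment starts.
Gain: 5(1 + β + … + β^2); loss: 7·β^3/(1−β).
No profitable deviation ⇔ 5(1−β^3) ≤ 7·β^3, i.e. β^3 ≥ 5/(5+7) = 5/12.
Hence β ≥ (5/12)^(1/3) ≈ 0.747.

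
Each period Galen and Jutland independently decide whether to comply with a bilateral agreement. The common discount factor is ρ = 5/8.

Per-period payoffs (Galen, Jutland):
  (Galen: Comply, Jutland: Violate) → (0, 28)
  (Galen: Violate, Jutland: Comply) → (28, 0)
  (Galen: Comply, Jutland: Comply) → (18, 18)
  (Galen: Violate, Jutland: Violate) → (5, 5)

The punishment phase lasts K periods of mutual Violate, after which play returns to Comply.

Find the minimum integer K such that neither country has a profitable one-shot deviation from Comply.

Need Σ_{k=1}^{K} ρ^k ≥ (28−18)/(18−5) = 0.7692 at ρ = 5/8.
At K = 1 the sum is 0.6250 < 0.7692; at K = 2 it is 1.0156 ≥ 0.7692.
So the minimum punishment length is K = 2.

2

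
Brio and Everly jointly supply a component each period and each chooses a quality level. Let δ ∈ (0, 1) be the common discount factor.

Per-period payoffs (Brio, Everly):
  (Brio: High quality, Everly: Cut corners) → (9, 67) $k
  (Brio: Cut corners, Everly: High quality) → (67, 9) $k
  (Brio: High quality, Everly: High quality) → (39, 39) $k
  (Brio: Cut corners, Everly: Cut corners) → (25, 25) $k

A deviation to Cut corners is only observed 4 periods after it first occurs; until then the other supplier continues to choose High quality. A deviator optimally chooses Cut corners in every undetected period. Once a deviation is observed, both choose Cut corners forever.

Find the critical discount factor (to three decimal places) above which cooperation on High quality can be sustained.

A deviator earns 67 for 4 periods, then 25 forever; cooperating earns 39 forever. Multiplying the IC by (1−δ):
39 ≥ 67(1−δ^4) + 25δ^4, so 42·δ^4 ≥ 28 and δ^4 ≥ 2/3.
δ ≥ (2/3)^(1/4) ≈ 0.904.

0.904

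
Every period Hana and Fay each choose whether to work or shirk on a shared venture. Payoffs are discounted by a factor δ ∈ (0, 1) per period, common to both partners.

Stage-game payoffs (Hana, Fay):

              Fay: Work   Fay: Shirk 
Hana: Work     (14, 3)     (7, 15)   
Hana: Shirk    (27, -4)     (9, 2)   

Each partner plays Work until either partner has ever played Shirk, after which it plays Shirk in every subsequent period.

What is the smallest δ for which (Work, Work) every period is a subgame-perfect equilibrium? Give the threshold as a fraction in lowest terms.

12/13

Hana: cooperation gives 14 each period; deviation gives 27 once then 9 forever.
  14/(1−δ) ≥ 27 + 9δ/(1−δ) ⇒ δ ≥ 13/18.
Fay: cooperation gives 3 each period; deviation gives 15 once then 2 forever.
  δ ≥ 12/13.
Both must hold, so the binding constraint is Fay's: δ ≥ 12/13.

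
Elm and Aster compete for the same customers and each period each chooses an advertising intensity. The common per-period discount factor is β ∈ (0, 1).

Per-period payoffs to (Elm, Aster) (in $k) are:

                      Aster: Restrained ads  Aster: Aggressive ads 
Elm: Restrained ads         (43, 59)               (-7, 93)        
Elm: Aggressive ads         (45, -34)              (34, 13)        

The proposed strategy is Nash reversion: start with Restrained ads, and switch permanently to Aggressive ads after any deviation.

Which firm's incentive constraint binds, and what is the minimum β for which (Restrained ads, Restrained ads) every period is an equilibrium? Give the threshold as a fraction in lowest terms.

Elm: cooperation gives 43 each period; deviation gives 45 once then 34 forever.
  43/(1−β) ≥ 45 + 34β/(1−β) ⇒ β ≥ 2/11.
Aster: cooperation gives 59 each period; deviation gives 93 once then 13 forever.
  β ≥ 34/80 = 17/40.
Both must hold, so the binding constraint is Aster's: β ≥ 17/40.

Aster; β ≥ 17/40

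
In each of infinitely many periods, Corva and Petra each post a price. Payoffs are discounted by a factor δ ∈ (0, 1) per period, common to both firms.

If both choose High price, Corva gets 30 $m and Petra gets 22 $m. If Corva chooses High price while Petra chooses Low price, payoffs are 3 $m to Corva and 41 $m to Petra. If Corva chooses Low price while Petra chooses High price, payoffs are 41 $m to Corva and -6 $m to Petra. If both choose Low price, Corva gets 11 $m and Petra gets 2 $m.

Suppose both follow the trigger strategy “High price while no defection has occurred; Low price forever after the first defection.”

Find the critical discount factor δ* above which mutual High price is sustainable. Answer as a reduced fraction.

Corva: cooperation gives 30 each period; deviation gives 41 once then 11 forever.
  30/(1−δ) ≥ 41 + 11δ/(1−δ) ⇒ δ ≥ 11/30.
Petra: cooperation gives 22 each period; deviation gives 41 once then 2 forever.
  δ ≥ 19/39.
Both must hold, so the binding constraint is Petra's: δ ≥ 19/39.

19/39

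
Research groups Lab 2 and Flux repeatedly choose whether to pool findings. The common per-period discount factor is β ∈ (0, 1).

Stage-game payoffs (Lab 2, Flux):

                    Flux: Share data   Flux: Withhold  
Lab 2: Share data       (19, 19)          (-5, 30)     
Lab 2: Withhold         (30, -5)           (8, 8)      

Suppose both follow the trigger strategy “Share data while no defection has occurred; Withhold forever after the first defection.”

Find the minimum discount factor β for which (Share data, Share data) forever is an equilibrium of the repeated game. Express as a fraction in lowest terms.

Cooperation forever yields 19 each period: 19/(1−β).
Deviating yields 30 once, then 8 forever: 30 + 8β/(1−β).
No profitable deviation requires 19/(1−β) ≥ 30 + 8β/(1−β).
Multiplying by (1−β): 19 ≥ 30(1−β) + 8β = 30 − 22β.
So 22β ≥ 11, i.e. β ≥ 11/22 = 1/2.

1/2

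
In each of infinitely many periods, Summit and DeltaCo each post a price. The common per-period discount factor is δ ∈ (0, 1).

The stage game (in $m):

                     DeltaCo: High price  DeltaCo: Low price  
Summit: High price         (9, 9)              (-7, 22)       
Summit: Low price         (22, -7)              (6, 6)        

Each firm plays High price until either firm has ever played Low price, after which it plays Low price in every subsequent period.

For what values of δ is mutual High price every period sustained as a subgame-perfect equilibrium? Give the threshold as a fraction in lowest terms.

Under grim trigger the critical discount factor is (T−C)/(T−P) with T = 22, C = 9, P = 6.
δ* = (22−9)/(22−6) = 13/16.

13/16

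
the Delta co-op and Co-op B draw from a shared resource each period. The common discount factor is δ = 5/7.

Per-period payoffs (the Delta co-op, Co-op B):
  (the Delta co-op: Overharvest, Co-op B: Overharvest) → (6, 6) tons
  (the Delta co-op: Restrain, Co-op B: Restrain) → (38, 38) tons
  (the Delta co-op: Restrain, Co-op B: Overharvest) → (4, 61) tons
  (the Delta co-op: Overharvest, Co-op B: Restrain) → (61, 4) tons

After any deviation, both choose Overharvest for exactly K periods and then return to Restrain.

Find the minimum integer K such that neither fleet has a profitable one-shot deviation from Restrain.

2

No profitable deviation requires (38−6)(δ+…+δ^K) ≥ 61−38, i.e. δ+…+δ^K ≥ 23/32 ≈ 0.7188.
With δ = 5/7, the partial sums are K=1: 0.7143, K=2: 1.2245.
K = 2 is the first length at which the sum reaches 0.7188.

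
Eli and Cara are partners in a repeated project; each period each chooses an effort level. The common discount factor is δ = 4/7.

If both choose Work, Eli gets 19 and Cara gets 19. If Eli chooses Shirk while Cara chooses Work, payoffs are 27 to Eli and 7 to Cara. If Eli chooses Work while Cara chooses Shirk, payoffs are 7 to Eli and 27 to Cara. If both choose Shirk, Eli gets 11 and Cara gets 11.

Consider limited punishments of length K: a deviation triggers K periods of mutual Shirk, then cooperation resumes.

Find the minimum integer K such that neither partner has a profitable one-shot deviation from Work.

Need Σ_{k=1}^{K} δ^k ≥ (27−19)/(19−11) = 1.0000 at δ = 4/7.
At K = 2 the sum is 0.8980 < 1.0000; at K = 3 it is 1.0845 ≥ 1.0000.
So the minimum punishment length is K = 3.

3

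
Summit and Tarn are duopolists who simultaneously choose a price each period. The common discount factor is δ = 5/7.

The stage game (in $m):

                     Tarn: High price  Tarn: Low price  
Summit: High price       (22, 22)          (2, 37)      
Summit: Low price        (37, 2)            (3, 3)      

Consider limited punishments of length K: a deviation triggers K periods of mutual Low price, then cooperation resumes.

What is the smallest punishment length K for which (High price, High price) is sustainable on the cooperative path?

2

Need Σ_{k=1}^{K} δ^k ≥ (37−22)/(22−3) = 0.7895 at δ = 5/7.
At K = 1 the sum is 0.7143 < 0.7895; at K = 2 it is 1.2245 ≥ 0.7895.
So the minimum punishment length is K = 2.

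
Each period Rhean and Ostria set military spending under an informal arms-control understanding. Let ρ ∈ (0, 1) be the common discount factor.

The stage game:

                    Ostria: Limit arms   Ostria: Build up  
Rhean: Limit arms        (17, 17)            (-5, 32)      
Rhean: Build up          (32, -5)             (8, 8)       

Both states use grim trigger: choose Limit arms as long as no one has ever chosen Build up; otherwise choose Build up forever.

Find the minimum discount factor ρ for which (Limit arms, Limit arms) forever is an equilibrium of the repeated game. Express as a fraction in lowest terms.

5/8

One-period gain from deviating is 32 − 17 = 15. The loss is 17 − 8 = 9 in every subsequent period, with present value 9·ρ/(1−ρ).
Deviation is unprofitable when 9·ρ/(1−ρ) ≥ 15, i.e. ρ/(1−ρ) ≥ 5/3.
Equivalently ρ ≥ 15/(15+9) = 5/8.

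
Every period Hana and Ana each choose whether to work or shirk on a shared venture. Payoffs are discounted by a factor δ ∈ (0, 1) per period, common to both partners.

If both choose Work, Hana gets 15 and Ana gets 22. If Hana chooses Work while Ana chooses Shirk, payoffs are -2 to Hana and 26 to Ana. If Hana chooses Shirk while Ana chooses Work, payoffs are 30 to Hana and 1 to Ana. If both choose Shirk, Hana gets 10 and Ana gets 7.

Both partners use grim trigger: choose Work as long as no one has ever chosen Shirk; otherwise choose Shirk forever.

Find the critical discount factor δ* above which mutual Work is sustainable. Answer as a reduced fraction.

3/4

Hana's threshold: (30−15)/(30−10) = 3/4.
Ana's threshold: (26−22)/(26−7) = 4/19.
3/4 > 4/19, so Hana binds and δ* = 3/4.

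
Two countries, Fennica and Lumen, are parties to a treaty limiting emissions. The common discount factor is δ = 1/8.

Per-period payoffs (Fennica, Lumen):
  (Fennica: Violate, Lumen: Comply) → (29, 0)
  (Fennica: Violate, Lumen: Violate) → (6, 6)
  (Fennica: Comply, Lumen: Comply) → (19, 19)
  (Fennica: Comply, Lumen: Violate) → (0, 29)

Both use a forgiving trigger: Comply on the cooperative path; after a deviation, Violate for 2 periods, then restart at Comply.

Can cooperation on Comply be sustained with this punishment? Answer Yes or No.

No

A one-shot deviation gives 29 now, then 6 for 2 periods, then back to 19.
Gain from deviating: (29−19) today; loss: (19−6) in each of the next 2 periods.
No-deviation condition: (19−6)(δ+…+δ^2) ≥ 29−19, i.e. δ+…+δ^2 ≥ 10/13.
At δ = 1/8: δ+…+δ^2 = 0.1406 < 0.7692.
So cooperation is not sustainable.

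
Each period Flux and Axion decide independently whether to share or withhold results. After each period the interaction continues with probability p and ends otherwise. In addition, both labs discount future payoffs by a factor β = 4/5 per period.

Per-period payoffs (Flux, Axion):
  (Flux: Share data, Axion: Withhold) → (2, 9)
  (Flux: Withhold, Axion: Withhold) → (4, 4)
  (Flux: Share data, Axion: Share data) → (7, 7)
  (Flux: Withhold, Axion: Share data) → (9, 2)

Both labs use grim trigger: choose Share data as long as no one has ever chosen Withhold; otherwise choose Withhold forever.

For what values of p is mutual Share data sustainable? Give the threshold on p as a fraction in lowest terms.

With continuation probability p and discount β, the effective per-period discount factor is βp.
Grim-trigger IC: βp ≥ (9−7)/(9−4) = 2/5.
So p ≥ (2/5)/(4/5) = 1/2.

1/2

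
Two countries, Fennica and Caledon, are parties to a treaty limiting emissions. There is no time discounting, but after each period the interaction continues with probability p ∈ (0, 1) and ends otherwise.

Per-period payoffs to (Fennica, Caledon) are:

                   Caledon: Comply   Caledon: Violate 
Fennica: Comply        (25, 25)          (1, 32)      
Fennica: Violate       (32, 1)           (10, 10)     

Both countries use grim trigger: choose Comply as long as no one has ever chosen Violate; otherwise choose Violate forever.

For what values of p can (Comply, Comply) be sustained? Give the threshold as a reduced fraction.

With no time discounting, the continuation probability p plays the role of the discount factor.
Grim-trigger IC: 25/(1−p) ≥ 32 + 10p/(1−p) ⇒ p ≥ (32−25)/(32−10) = 7/22.

7/22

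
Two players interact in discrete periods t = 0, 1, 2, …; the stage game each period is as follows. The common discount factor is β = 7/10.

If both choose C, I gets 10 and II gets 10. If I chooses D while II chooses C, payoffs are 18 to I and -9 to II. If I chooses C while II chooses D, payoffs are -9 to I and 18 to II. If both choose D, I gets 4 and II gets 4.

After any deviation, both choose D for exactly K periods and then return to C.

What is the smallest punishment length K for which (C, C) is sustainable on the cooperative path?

3

IC: β(1−β^K)/(1−β) ≥ (18−10)/(10−4) = 4/3.
With β = 7/10: need 1 − β^K ≥ 4/3·(1−7/10)/(7/10), i.e. β^K ≤ 0.4286.
Since (7/10)^2 = 0.4900 and (7/10)^3 = 0.3430, the smallest such K is 3.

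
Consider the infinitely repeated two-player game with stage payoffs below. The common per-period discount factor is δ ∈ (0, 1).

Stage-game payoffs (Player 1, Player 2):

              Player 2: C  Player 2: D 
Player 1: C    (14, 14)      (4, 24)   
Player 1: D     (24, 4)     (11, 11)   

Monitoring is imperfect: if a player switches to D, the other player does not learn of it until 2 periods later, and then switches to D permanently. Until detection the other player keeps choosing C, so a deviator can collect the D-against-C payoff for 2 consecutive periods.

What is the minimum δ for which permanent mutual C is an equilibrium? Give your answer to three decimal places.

0.877

The best deviation is to choose D for all 2 undetected periods, earning 24 each, then 11 forever once detected.
Deviation value: 24(1−δ^2)/(1−δ) + 11δ^2/(1−δ); cooperation value: 14/(1−δ).
IC: 14 ≥ 24(1−δ^2) + 11δ^2 = 24 − 13δ^2.
So δ^2 ≥ 10/13, giving δ ≥ (10/13)^(1/2) ≈ 0.877.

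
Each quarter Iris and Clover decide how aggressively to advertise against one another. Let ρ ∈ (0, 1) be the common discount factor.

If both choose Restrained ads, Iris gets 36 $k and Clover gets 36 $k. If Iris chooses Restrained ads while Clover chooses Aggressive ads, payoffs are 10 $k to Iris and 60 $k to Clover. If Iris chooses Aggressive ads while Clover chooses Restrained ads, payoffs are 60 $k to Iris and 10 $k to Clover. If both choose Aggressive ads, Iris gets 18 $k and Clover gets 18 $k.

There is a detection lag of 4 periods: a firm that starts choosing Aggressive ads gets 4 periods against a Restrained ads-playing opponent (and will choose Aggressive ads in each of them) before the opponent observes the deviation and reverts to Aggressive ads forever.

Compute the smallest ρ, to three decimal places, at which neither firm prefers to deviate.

Deviating for the 4 undetected periods gains 60−36 = 24 per period over cooperation, then loses 36−18 = 18 per period forever once punishment starts.
Gain: 24(1 + ρ + … + ρ^3); loss: 18·ρ^4/(1−ρ).
No profitable deviation ⇔ 24(1−ρ^4) ≤ 18·ρ^4, i.e. ρ^4 ≥ 24/(24+18) = 4/7.
Hence ρ ≥ (4/7)^(1/4) ≈ 0.869.

0.869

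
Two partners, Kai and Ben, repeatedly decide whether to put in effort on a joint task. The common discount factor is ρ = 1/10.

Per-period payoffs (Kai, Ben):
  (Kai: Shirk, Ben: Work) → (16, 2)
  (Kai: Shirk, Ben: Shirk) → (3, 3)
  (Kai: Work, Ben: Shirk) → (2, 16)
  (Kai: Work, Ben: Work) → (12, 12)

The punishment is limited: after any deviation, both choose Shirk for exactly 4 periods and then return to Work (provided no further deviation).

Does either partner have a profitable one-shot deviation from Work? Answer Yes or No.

IC: ρ+…+ρ^4 ≥ (16−12)/(12−3) = 4/9.
At ρ = 1/10: partial sum = 0.1111 < 0.4444. Cooperation not sustainable.

Yes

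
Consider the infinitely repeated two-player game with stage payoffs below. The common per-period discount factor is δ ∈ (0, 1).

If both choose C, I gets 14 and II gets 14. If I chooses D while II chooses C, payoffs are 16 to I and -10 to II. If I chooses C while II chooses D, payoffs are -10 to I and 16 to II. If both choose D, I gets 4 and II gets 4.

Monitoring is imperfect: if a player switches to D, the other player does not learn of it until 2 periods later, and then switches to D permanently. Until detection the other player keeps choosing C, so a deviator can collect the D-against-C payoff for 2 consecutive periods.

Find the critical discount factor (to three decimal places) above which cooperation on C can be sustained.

0.408

The best deviation is to choose D for all 2 undetected periods, earning 16 each, then 4 forever once detected.
Deviation value: 16(1−δ^2)/(1−δ) + 4δ^2/(1−δ); cooperation value: 14/(1−δ).
IC: 14 ≥ 16(1−δ^2) + 4δ^2 = 16 − 12δ^2.
So δ^2 ≥ 2/12 = 1/6, giving δ ≥ (1/6)^(1/2) ≈ 0.408.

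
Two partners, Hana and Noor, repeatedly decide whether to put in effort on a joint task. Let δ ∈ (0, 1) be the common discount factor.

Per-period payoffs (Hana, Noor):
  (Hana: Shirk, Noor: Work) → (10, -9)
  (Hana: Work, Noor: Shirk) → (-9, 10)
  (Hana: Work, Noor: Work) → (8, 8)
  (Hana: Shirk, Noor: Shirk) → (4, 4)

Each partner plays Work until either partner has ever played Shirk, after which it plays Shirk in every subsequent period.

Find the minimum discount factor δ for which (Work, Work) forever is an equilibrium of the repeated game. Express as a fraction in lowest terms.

One-period gain from deviating is 10 − 8 = 2. The loss is 8 − 4 = 4 in every subsequent period, with present value 4·δ/(1−δ).
Deviation is unprofitable when 4·δ/(1−δ) ≥ 2, i.e. δ/(1−δ) ≥ 1/2.
Equivalently δ ≥ 2/(2+4) = 1/3.

1/3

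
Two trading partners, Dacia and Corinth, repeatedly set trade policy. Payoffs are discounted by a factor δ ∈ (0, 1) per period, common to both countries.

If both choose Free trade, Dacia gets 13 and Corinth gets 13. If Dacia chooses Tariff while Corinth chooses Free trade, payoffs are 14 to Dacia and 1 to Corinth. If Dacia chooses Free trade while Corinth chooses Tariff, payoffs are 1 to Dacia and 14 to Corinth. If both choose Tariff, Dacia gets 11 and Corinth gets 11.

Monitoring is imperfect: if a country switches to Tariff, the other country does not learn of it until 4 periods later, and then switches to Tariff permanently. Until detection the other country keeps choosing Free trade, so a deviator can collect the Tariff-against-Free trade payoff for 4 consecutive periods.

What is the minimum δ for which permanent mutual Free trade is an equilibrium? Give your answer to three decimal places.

Deviating for the 4 undetected periods gains 14−13 = 1 per period over cooperation, then loses 13−11 = 2 per period forever once punishment starts.
Gain: 1(1 + δ + … + δ^3); loss: 2·δ^4/(1−δ).
No profitable deviation ⇔ 1(1−δ^4) ≤ 2·δ^4, i.e. δ^4 ≥ 1/(1+2) = 1/3.
Hence δ ≥ (1/3)^(1/4) ≈ 0.760.

0.760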